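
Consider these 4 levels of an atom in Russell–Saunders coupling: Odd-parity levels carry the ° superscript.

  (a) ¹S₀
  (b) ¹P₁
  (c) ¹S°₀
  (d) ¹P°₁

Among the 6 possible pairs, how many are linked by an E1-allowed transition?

3

(a)–(b): forbidden (parity).
(a)–(c): forbidden (ΔL, ΔJ).
(a)–(d): allowed.
(b)–(c): allowed.
(b)–(d): allowed.
(c)–(d): forbidden (parity).
Allowed pairs: 3 of 6.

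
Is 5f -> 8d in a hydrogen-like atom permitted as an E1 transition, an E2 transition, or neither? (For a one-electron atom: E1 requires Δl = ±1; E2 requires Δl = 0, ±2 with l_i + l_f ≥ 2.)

E1

Δl = 2 − 3 = -1; l_i + l_f = 5.
E1 (Δl = ±1): satisfied.
E2 (Δl = 0,±2, l_i+l_f ≥ 2): not satisfied.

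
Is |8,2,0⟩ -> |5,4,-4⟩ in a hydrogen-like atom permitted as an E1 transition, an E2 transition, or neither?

Δl = 4 − 2 = +2; l_i + l_f = 6.
Δm_l = -4.
E1 (Δl = ±1, |Δm_l| ≤ 1): not satisfied.
E2 (Δl = 0,±2, l_i+l_f ≥ 2, |Δm_l| ≤ 2): not satisfied.

neither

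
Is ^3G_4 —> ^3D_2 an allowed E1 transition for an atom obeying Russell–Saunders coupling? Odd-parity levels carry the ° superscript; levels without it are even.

forbidden

Parity must change: even → even — fails.
ΔJ = 0, ±1 (not J=0↔0): J: 4 → 2, ΔJ = -2 — fails.
ΔL = 0, ±1 (not L=0↔0): L: 4 → 2, ΔL = -2 — fails.
ΔS = 0: S: 1 → 1 — passes.
Rule(s) violated: parity, ΔL, ΔJ.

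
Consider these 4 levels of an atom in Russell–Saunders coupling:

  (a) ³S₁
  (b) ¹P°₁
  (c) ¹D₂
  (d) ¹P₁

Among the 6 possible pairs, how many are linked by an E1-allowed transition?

(a)–(b): forbidden (ΔS).
(a)–(c): forbidden (parity, ΔS, ΔL).
(a)–(d): forbidden (parity, ΔS).
(b)–(c): allowed.
(b)–(d): allowed.
(c)–(d): forbidden (parity).
Allowed pairs: 2 of 6.

2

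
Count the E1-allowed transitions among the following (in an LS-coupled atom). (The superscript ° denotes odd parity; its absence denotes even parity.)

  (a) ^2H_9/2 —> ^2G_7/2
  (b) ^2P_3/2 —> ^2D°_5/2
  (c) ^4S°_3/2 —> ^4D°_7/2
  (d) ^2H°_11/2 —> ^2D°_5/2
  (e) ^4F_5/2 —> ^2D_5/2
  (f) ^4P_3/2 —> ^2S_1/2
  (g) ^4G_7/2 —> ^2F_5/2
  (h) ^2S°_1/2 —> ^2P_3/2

2

(a) forbidden (parity fails)
(b) allowed
(c) forbidden (parity, ΔL, ΔJ fail)
(d) forbidden (parity, ΔL, ΔJ fail)
(e) forbidden (parity, ΔS fail)
(f) forbidden (parity, ΔS fail)
(g) forbidden (parity, ΔS fail)
(h) allowed
Total allowed: 2 of 8.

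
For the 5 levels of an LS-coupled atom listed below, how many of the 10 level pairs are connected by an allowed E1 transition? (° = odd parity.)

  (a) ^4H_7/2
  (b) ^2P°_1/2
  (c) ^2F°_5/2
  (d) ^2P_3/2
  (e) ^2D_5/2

2

(a)–(b): forbidden (ΔS, ΔL, ΔJ).
(a)–(c): forbidden (ΔS, ΔL).
(a)–(d): forbidden (parity, ΔS, ΔL, ΔJ).
(a)–(e): forbidden (parity, ΔS, ΔL).
(b)–(c): forbidden (parity, ΔL, ΔJ).
(b)–(d): allowed.
(b)–(e): forbidden (ΔJ).
(c)–(d): forbidden (ΔL).
(c)–(e): allowed.
(d)–(e): forbidden (parity).
Allowed pairs: 2 of 10.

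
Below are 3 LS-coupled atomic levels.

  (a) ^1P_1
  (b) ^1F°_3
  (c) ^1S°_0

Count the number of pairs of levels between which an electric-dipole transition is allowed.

(a)–(b): forbidden (ΔL, ΔJ).
(a)–(c): allowed.
(b)–(c): forbidden (parity, ΔL, ΔJ).
Allowed pairs: 1 of 3.

1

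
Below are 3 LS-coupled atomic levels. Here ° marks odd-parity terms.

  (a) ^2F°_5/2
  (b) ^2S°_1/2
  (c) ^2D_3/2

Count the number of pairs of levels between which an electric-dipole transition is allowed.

(a)–(b): forbidden (parity, ΔL, ΔJ).
(a)–(c): allowed.
(b)–(c): forbidden (ΔL).
Allowed pairs: 1 of 3.

1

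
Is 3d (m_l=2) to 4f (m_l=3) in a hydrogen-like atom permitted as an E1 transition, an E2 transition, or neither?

Δl = 3 − 2 = +1; l_i + l_f = 5.
Δm_l = +1.
E1 (Δl = ±1, |Δm_l| ≤ 1): satisfied.
E2 (Δl = 0,±2, l_i+l_f ≥ 2, |Δm_l| ≤ 2): not satisfied.

E1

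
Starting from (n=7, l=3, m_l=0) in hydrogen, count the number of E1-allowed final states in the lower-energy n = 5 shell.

6

E1 requires Δl = ±1, so l_f ∈ {2, 4}; with 0 ≤ l_f ≤ n_f−1 = 4, the allowed l_f values are {2, 4}.
For l_f = 2: m_f ∈ {m_i−1, m_i, m_i+1} ∩ [−2, 2] = {-1, 0, 1} → 3 states.
For l_f = 4: m_f ∈ {m_i−1, m_i, m_i+1} ∩ [−4, 4] = {-1, 0, 1} → 3 states.
Total: 6.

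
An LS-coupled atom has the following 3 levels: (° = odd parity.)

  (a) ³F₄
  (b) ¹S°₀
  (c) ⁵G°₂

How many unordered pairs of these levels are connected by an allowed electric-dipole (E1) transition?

0

(a)–(b): forbidden (ΔS, ΔL, ΔJ).
(a)–(c): forbidden (ΔS, ΔJ).
(b)–(c): forbidden (parity, ΔS, ΔL, ΔJ).
Allowed pairs: 0 of 3.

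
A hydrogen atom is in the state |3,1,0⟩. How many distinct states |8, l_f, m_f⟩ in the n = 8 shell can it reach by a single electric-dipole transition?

E1 requires Δl = ±1, so l_f ∈ {0, 2}; with 0 ≤ l_f ≤ n_f−1 = 7, the allowed l_f values are {0, 2}.
For l_f = 0: m_f ∈ {m_i−1, m_i, m_i+1} ∩ [−0, 0] = {0} → 1 state.
For l_f = 2: m_f ∈ {m_i−1, m_i, m_i+1} ∩ [−2, 2] = {-1, 0, 1} → 3 states.
Total: 4.

4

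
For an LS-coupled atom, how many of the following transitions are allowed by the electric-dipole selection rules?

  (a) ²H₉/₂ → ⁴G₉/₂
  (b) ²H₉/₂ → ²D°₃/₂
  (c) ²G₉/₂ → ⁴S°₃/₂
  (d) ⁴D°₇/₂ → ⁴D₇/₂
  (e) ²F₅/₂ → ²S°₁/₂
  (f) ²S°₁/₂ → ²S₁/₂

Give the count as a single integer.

1

(a) forbidden (parity, ΔS fail)
(b) forbidden (ΔL, ΔJ fail)
(c) forbidden (ΔS, ΔL, ΔJ fail)
(d) allowed
(e) forbidden (ΔL, ΔJ fail)
(f) forbidden (ΔL fails)
Total allowed: 1 of 6.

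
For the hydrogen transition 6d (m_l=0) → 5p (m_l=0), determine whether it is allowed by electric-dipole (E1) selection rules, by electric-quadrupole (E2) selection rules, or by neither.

E1

Δl = 1 − 2 = -1; l_i + l_f = 3.
Δm_l = +0.
E1 (Δl = ±1, |Δm_l| ≤ 1): satisfied.
E2 (Δl = 0,±2, l_i+l_f ≥ 2, |Δm_l| ≤ 2): not satisfied.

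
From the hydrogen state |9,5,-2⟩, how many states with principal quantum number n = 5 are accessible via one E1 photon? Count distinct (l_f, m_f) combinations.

3

E1 requires Δl = ±1, so l_f ∈ {4, 6}; with 0 ≤ l_f ≤ n_f−1 = 4, the allowed l_f values are {4}.
For l_f = 4: m_f ∈ {m_i−1, m_i, m_i+1} ∩ [−4, 4] = {-3, -2, -1} → 3 states.
Total: 3.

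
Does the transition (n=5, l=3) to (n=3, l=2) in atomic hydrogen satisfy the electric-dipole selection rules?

allowed

Initial l = 3, final l = 2, so Δl = -1. E1 requires Δl = ±1: ✓.
All E1 selection rules are satisfied.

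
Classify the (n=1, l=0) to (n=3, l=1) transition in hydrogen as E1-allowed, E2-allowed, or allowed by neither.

E1

Δl = 1 − 0 = +1; l_i + l_f = 1.
E1 (Δl = ±1): satisfied.
E2 (Δl = 0,±2, l_i+l_f ≥ 2): not satisfied.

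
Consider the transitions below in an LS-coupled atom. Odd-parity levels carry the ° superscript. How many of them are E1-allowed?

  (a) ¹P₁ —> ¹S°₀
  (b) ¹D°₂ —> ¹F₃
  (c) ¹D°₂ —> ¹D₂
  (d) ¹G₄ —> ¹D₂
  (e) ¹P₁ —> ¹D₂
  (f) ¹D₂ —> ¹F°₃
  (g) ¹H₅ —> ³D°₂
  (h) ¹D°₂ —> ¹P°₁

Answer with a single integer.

4

(a) allowed
(b) allowed
(c) allowed
(d) forbidden (parity, ΔL, ΔJ fail)
(e) forbidden (parity fails)
(f) allowed
(g) forbidden (ΔS, ΔL, ΔJ fail)
(h) forbidden (parity fails)
Total allowed: 4 of 8.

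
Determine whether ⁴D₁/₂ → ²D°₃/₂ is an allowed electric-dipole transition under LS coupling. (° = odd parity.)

Initial level: S=3/2, L=2, J=1/2, parity even. Final level: S=1/2, L=2, J=3/2, parity odd.
Parity must change: even → odd — ✓.
ΔS = 0: S: 3/2 → 1/2 — ✗.
ΔL = 0, ±1 (not L=0↔0): L: 2 → 2, ΔL = +0 — ✓.
ΔJ = 0, ±1 (not J=0↔0): J: 1/2 → 3/2, ΔJ = +1 — ✓.
Rule(s) violated: ΔS.

forbidden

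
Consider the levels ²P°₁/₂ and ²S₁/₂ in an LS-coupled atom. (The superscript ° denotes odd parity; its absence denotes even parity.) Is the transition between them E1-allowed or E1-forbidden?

allowed

Reading off the term symbols: S 1/2→1/2, L 1→0, J 1/2→1/2, parity odd→even.
ΔL = 0, ±1 (not L=0↔0): L: 1 → 0, ΔL = -1 — ok.
Parity must change: odd → even — ok.
ΔS = 0: S: 1/2 → 1/2 — ok.
ΔJ = 0, ±1 (not J=0↔0): J: 1/2 → 1/2, ΔJ = +0 — ok.
All four E1 rules are satisfied.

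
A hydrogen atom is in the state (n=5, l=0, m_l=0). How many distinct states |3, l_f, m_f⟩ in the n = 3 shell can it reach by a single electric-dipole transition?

3

E1 requires Δl = ±1, so l_f ∈ {-1, 1}; with 0 ≤ l_f ≤ n_f−1 = 2, the allowed l_f values are {1}.
For l_f = 1: m_f ∈ {m_i−1, m_i, m_i+1} ∩ [−1, 1] = {-1, 0, 1} → 3 states.
Total: 3.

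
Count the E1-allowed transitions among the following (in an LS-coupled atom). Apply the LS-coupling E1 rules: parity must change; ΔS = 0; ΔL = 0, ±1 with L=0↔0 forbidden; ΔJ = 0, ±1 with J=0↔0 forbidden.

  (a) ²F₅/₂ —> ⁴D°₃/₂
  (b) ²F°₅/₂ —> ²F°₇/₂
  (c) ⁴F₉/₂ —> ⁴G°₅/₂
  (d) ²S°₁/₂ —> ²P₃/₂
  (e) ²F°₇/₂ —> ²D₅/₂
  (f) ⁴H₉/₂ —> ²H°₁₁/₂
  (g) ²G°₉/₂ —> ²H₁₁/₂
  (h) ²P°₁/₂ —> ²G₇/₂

3

(a) forbidden (ΔS fails)
(b) forbidden (parity fails)
(c) forbidden (ΔJ fails)
(d) allowed
(e) allowed
(f) forbidden (ΔS fails)
(g) allowed
(h) forbidden (ΔL, ΔJ fail)
Total allowed: 3 of 8.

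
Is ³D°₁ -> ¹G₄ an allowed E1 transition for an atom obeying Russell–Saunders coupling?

Initial level: S=1, L=2, J=1, parity odd. Final level: S=0, L=4, J=4, parity even.
Parity must change: odd → even — passes.
ΔS = 0: S: 1 → 0 — fails.
ΔL = 0, ±1 (not L=0↔0): L: 2 → 4, ΔL = +2 — fails.
ΔJ = 0, ±1 (not J=0↔0): J: 1 → 4, ΔJ = +3 — fails.
Rule(s) violated: ΔS, ΔL, ΔJ.

forbidden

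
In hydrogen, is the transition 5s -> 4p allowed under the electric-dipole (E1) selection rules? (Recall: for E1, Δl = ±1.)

Δl = 1 − 0 = +1; the E1 rule Δl = ±1 is passes.
All E1 selection rules are satisfied.

allowed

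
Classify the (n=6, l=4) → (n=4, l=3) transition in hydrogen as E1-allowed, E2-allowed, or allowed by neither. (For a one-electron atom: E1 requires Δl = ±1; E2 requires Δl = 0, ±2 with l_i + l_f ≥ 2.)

Δl = 3 − 4 = -1; l_i + l_f = 7.
E1 (Δl = ±1): satisfied.
E2 (Δl = 0,±2, l_i+l_f ≥ 2): not satisfied.

E1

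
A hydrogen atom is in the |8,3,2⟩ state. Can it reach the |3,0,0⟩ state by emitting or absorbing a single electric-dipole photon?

Initial l = 3, final l = 0, so Δl = -3. E1 requires Δl = ±1: ✗.
Δm_l = 0 − (2) = -2. E1 requires Δm_l = 0, ±1: ✗.
The transition is electric-dipole forbidden.

forbidden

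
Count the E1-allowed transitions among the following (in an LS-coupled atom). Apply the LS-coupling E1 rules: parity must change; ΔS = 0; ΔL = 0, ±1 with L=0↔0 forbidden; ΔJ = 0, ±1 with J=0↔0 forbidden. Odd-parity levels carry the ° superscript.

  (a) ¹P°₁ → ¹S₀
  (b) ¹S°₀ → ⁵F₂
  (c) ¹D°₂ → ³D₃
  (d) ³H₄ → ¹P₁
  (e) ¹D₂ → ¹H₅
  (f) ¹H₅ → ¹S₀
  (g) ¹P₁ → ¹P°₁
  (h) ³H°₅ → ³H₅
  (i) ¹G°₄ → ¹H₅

(a) allowed
(b) forbidden (ΔS, ΔL, ΔJ fail)
(c) forbidden (ΔS fails)
(d) forbidden (parity, ΔS, ΔL, ΔJ fail)
(e) forbidden (parity, ΔL, ΔJ fail)
(f) forbidden (parity, ΔL, ΔJ fail)
(g) allowed
(h) allowed
(i) allowed
Total allowed: 4 of 9.

4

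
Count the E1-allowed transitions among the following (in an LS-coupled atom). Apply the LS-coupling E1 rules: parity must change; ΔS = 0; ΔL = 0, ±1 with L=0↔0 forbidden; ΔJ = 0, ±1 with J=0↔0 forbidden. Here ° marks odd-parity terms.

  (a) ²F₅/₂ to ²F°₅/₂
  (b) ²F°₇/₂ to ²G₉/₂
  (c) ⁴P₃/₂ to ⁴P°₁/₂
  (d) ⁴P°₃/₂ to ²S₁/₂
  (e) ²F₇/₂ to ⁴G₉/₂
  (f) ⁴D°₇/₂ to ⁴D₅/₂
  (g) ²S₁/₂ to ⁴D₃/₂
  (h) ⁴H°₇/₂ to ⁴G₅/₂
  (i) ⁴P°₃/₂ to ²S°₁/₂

(a) allowed
(b) allowed
(c) allowed
(d) forbidden (ΔS fails)
(e) forbidden (parity, ΔS fail)
(f) allowed
(g) forbidden (parity, ΔS, ΔL fail)
(h) allowed
(i) forbidden (parity, ΔS fail)
Total allowed: 5 of 9.

5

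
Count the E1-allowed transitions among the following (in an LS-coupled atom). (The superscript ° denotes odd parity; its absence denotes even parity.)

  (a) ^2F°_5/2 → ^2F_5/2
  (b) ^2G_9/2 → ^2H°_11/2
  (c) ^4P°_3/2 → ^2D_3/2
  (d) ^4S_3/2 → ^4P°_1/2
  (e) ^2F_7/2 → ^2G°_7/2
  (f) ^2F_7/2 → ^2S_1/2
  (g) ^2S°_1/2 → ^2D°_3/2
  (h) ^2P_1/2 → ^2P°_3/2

5

(a) allowed
(b) allowed
(c) forbidden (ΔS fails)
(d) allowed
(e) allowed
(f) forbidden (parity, ΔL, ΔJ fail)
(g) forbidden (parity, ΔL fail)
(h) allowed
Total allowed: 5 of 8.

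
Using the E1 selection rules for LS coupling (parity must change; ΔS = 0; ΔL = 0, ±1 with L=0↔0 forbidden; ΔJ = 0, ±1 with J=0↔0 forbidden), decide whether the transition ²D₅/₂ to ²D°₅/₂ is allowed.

Parity must change: even → odd — ✓.
ΔS = 0: S: 1/2 → 1/2 — ✓.
ΔL = 0, ±1 (not L=0↔0): L: 2 → 2, ΔL = +0 — ✓.
ΔJ = 0, ±1 (not J=0↔0): J: 5/2 → 5/2, ΔJ = +0 — ✓.
All four E1 rules are satisfied.

allowed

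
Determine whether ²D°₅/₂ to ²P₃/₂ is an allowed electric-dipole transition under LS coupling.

allowed

Parity must change: odd → even — passes.
ΔS = 0: S: 1/2 → 1/2 — passes.
ΔL = 0, ±1 (not L=0↔0): L: 2 → 1, ΔL = -1 — passes.
ΔJ = 0, ±1 (not J=0↔0): J: 5/2 → 3/2, ΔJ = -1 — passes.
All four E1 rules are satisfied.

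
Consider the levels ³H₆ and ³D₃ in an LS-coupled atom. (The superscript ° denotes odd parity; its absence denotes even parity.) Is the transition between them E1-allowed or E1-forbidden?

forbidden

Initial level: S=1, L=5, J=6, parity even. Final level: S=1, L=2, J=3, parity even.
Parity must change: even → even — ✗.
ΔS = 0: S: 1 → 1 — ✓.
ΔL = 0, ±1 (not L=0↔0): L: 5 → 2, ΔL = -3 — ✗.
ΔJ = 0, ±1 (not J=0↔0): J: 6 → 3, ΔJ = -3 — ✗.
Rule(s) violated: parity, ΔL, ΔJ.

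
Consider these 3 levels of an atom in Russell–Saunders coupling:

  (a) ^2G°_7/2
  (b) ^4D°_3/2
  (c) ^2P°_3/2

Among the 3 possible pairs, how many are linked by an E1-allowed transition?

(a)–(b): forbidden (parity, ΔS, ΔL, ΔJ).
(a)–(c): forbidden (parity, ΔL, ΔJ).
(b)–(c): forbidden (parity, ΔS).
Allowed pairs: 0 of 3.

0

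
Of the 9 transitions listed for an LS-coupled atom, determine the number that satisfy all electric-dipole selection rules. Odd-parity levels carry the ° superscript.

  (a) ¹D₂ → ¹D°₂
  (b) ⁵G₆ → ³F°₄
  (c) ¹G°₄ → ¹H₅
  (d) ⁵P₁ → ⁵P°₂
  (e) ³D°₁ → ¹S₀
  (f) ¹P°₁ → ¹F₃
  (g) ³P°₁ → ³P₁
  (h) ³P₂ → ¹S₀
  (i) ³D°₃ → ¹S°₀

(a) allowed
(b) forbidden (ΔS, ΔJ fail)
(c) allowed
(d) allowed
(e) forbidden (ΔS, ΔL fail)
(f) forbidden (ΔL, ΔJ fail)
(g) allowed
(h) forbidden (parity, ΔS, ΔJ fail)
(i) forbidden (parity, ΔS, ΔL, ΔJ fail)
Total allowed: 4 of 9.

4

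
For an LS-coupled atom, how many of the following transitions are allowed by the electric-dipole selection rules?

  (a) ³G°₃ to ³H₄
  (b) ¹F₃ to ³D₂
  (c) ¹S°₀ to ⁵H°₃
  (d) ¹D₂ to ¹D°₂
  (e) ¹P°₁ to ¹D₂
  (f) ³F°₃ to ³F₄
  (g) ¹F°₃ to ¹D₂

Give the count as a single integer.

(a) allowed
(b) forbidden (parity, ΔS fail)
(c) forbidden (parity, ΔS, ΔL, ΔJ fail)
(d) allowed
(e) allowed
(f) allowed
(g) allowed
Total allowed: 5 of 7.

5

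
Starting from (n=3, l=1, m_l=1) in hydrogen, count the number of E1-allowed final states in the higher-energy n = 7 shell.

4

E1 requires Δl = ±1, so l_f ∈ {0, 2}; with 0 ≤ l_f ≤ n_f−1 = 6, the allowed l_f values are {0, 2}.
For l_f = 0: m_f ∈ {m_i−1, m_i, m_i+1} ∩ [−0, 0] = {0} → 1 state.
For l_f = 2: m_f ∈ {m_i−1, m_i, m_i+1} ∩ [−2, 2] = {0, 1, 2} → 3 states.
Total: 4.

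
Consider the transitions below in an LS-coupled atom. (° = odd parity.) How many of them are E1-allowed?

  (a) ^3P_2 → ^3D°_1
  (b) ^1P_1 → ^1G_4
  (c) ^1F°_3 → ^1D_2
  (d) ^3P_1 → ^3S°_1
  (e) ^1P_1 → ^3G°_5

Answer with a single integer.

3

(a) allowed
(b) forbidden (parity, ΔL, ΔJ fail)
(c) allowed
(d) allowed
(e) forbidden (ΔS, ΔL, ΔJ fail)
Total allowed: 3 of 5.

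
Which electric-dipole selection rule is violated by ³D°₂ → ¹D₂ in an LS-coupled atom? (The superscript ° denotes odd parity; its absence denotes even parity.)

Reading off the term symbols: S 1→0, L 2→2, J 2→2, parity odd→even.
Parity must change: odd → even — ok.
ΔS = 0: S: 1 → 0 — fails.
ΔL = 0, ±1 (not L=0↔0): L: 2 → 2, ΔL = +0 — ok.
ΔJ = 0, ±1 (not J=0↔0): J: 2 → 2, ΔJ = +0 — ok.

the ΔS = 0 rule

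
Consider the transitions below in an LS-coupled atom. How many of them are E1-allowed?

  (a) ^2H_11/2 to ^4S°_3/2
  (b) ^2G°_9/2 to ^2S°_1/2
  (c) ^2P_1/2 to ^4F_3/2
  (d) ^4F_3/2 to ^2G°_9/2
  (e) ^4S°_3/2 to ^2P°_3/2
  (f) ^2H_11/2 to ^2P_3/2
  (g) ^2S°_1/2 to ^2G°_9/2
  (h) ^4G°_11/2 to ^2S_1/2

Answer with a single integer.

0

(a) forbidden (ΔS, ΔL, ΔJ fail)
(b) forbidden (parity, ΔL, ΔJ fail)
(c) forbidden (parity, ΔS, ΔL fail)
(d) forbidden (ΔS, ΔJ fail)
(e) forbidden (parity, ΔS fail)
(f) forbidden (parity, ΔL, ΔJ fail)
(g) forbidden (parity, ΔL, ΔJ fail)
(h) forbidden (ΔS, ΔL, ΔJ fail)
Total allowed: 0 of 8.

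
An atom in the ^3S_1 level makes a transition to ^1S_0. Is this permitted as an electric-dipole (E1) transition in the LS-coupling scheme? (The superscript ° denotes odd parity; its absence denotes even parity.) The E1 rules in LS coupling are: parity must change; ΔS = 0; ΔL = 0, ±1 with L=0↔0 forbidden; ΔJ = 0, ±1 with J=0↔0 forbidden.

forbidden

Initial level: S=1, L=0, J=1, parity even. Final level: S=0, L=0, J=0, parity even.
ΔS = 0: S: 1 → 0 — fails.
ΔL = 0, ±1 (not L=0↔0): L: 0 → 0, ΔL = +0 — fails.
ΔJ = 0, ±1 (not J=0↔0): J: 1 → 0, ΔJ = -1 — ok.
Parity must change: even → even — fails.
Rule(s) violated: parity, ΔS, ΔL.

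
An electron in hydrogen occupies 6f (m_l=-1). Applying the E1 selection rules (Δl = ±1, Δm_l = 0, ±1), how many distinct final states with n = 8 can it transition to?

6

E1 requires Δl = ±1, so l_f ∈ {2, 4}; with 0 ≤ l_f ≤ n_f−1 = 7, the allowed l_f values are {2, 4}.
For l_f = 2: m_f ∈ {m_i−1, m_i, m_i+1} ∩ [−2, 2] = {-2, -1, 0} → 3 states.
For l_f = 4: m_f ∈ {m_i−1, m_i, m_i+1} ∩ [−4, 4] = {-2, -1, 0} → 3 states.
Total: 6.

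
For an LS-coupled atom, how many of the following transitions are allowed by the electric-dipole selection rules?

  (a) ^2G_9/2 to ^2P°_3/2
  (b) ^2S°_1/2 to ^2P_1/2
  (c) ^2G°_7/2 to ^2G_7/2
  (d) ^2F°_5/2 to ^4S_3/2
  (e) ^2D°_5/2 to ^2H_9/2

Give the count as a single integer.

2

(a) forbidden (ΔL, ΔJ fail)
(b) allowed
(c) allowed
(d) forbidden (ΔS, ΔL fail)
(e) forbidden (ΔL, ΔJ fail)
Total allowed: 2 of 5.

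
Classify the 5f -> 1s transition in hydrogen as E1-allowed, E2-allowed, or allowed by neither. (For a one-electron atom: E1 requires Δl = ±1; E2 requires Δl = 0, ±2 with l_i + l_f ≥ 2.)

Δl = 0 − 3 = -3; l_i + l_f = 3.
E1 (Δl = ±1): not satisfied.
E2 (Δl = 0,±2, l_i+l_f ≥ 2): not satisfied.

neither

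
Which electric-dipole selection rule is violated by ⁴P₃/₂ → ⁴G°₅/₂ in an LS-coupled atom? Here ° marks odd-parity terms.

Reading off the term symbols: S 3/2→3/2, L 1→4, J 3/2→5/2, parity even→odd.
Parity must change: even → odd — satisfied.
ΔS = 0: S: 3/2 → 3/2 — satisfied.
ΔL = 0, ±1 (not L=0↔0): L: 1 → 4, ΔL = +3 — violated.
ΔJ = 0, ±1 (not J=0↔0): J: 3/2 → 5/2, ΔJ = +1 — satisfied.

the ΔL = 0, ±1 rule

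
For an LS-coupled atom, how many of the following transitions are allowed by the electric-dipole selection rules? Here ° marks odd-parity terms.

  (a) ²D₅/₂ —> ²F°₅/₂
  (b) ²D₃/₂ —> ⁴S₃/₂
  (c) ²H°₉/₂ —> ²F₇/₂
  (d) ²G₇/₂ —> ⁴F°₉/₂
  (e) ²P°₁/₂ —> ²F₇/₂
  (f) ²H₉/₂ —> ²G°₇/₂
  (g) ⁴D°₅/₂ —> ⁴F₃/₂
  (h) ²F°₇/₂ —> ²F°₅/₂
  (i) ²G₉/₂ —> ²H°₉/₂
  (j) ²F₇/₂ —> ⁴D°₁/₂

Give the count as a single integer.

(a) allowed
(b) forbidden (parity, ΔS, ΔL fail)
(c) forbidden (ΔL fails)
(d) forbidden (ΔS fails)
(e) forbidden (ΔL, ΔJ fail)
(f) allowed
(g) allowed
(h) forbidden (parity fails)
(i) allowed
(j) forbidden (ΔS, ΔJ fail)
Total allowed: 4 of 10.

4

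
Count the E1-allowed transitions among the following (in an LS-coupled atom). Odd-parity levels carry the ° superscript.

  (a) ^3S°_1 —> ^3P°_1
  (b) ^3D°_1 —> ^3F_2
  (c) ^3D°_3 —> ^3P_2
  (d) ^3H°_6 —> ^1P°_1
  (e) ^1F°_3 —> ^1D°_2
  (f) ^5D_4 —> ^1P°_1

2

(a) forbidden (parity fails)
(b) allowed
(c) allowed
(d) forbidden (parity, ΔS, ΔL, ΔJ fail)
(e) forbidden (parity fails)
(f) forbidden (ΔS, ΔJ fail)
Total allowed: 2 of 6.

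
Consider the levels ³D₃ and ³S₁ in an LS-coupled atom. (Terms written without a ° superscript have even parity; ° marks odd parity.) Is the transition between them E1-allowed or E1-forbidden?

Initial level: S=1, L=2, J=3, parity even. Final level: S=1, L=0, J=1, parity even.
ΔL = 0, ±1 (not L=0↔0): L: 2 → 0, ΔL = -2 — fails.
ΔJ = 0, ±1 (not J=0↔0): J: 3 → 1, ΔJ = -2 — fails.
Parity must change: even → even — fails.
ΔS = 0: S: 1 → 1 — ok.
Rule(s) violated: parity, ΔL, ΔJ.

forbidden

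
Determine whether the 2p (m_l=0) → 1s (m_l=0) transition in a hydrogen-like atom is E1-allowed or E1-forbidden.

Initial l = 1, final l = 0, so Δl = -1. E1 requires Δl = ±1: satisfied.
m_l: 0 → 0 (Δm_l = +0). |Δm_l| ≤ 1 satisfied.
All E1 selection rules are satisfied.

allowed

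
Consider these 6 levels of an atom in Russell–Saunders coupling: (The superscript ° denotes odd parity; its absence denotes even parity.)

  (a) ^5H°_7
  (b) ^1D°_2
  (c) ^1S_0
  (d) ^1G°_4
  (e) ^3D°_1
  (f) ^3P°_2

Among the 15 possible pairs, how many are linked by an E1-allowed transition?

0

(a)–(b): forbidden (parity, ΔS, ΔL, ΔJ).
(a)–(c): forbidden (ΔS, ΔL, ΔJ).
(a)–(d): forbidden (parity, ΔS, ΔJ).
(a)–(e): forbidden (parity, ΔS, ΔL, ΔJ).
(a)–(f): forbidden (parity, ΔS, ΔL, ΔJ).
(b)–(c): forbidden (ΔL, ΔJ).
(b)–(d): forbidden (parity, ΔL, ΔJ).
(b)–(e): forbidden (parity, ΔS).
(b)–(f): forbidden (parity, ΔS).
(c)–(d): forbidden (ΔL, ΔJ).
(c)–(e): forbidden (ΔS, ΔL).
(c)–(f): forbidden (ΔS, ΔJ).
(d)–(e): forbidden (parity, ΔS, ΔL, ΔJ).
(d)–(f): forbidden (parity, ΔS, ΔL, ΔJ).
(e)–(f): forbidden (parity).
Allowed pairs: 0 of 15.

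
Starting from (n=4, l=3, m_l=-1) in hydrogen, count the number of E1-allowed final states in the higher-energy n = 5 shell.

6

E1 requires Δl = ±1, so l_f ∈ {2, 4}; with 0 ≤ l_f ≤ n_f−1 = 4, the allowed l_f values are {2, 4}.
For l_f = 2: m_f ∈ {m_i−1, m_i, m_i+1} ∩ [−2, 2] = {-2, -1, 0} → 3 states.
For l_f = 4: m_f ∈ {m_i−1, m_i, m_i+1} ∩ [−4, 4] = {-2, -1, 0} → 3 states.
Total: 6.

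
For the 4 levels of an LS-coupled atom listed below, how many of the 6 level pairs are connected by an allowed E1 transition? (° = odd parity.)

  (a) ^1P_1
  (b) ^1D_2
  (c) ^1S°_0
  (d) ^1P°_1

3

(a)–(b): forbidden (parity).
(a)–(c): allowed.
(a)–(d): allowed.
(b)–(c): forbidden (ΔL, ΔJ).
(b)–(d): allowed.
(c)–(d): forbidden (parity).
Allowed pairs: 3 of 6.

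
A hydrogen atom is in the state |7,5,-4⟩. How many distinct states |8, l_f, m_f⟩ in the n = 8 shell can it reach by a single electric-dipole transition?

E1 requires Δl = ±1, so l_f ∈ {4, 6}; with 0 ≤ l_f ≤ n_f−1 = 7, the allowed l_f values are {4, 6}.
For l_f = 4: m_f ∈ {m_i−1, m_i, m_i+1} ∩ [−4, 4] = {-4, -3} → 2 states.
For l_f = 6: m_f ∈ {m_i−1, m_i, m_i+1} ∩ [−6, 6] = {-5, -4, -3} → 3 states.
Total: 5.

5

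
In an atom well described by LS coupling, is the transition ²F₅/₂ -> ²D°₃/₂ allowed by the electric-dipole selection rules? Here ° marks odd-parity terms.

allowed

Initial level: S=1/2, L=3, J=5/2, parity even. Final level: S=1/2, L=2, J=3/2, parity odd.
Parity must change: even → odd — ✓.
ΔS = 0: S: 1/2 → 1/2 — ✓.
ΔL = 0, ±1 (not L=0↔0): L: 3 → 2, ΔL = -1 — ✓.
ΔJ = 0, ±1 (not J=0↔0): J: 5/2 → 3/2, ΔJ = -1 — ✓.
All four E1 rules are satisfied.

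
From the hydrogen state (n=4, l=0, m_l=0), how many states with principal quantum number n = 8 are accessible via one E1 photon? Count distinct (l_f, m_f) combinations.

E1 requires Δl = ±1, so l_f ∈ {-1, 1}; with 0 ≤ l_f ≤ n_f−1 = 7, the allowed l_f values are {1}.
For l_f = 1: m_f ∈ {m_i−1, m_i, m_i+1} ∩ [−1, 1] = {-1, 0, 1} → 3 states.
Total: 3.

3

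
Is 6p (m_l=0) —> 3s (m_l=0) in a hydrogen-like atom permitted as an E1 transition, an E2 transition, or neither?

Δl = 0 − 1 = -1; l_i + l_f = 1.
Δm_l = +0.
E1 (Δl = ±1, |Δm_l| ≤ 1): satisfied.
E2 (Δl = 0,±2, l_i+l_f ≥ 2, |Δm_l| ≤ 2): not satisfied.

E1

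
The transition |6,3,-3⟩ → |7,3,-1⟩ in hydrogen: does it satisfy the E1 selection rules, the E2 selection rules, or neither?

Δl = 3 − 3 = +0; l_i + l_f = 6.
Δm_l = +2.
E1 (Δl = ±1, |Δm_l| ≤ 1): not satisfied.
E2 (Δl = 0,±2, l_i+l_f ≥ 2, |Δm_l| ≤ 2): satisfied.

E2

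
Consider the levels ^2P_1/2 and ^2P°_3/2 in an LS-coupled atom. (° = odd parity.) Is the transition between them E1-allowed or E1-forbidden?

allowed

Parity must change: even → odd — ok.
ΔS = 0: S: 1/2 → 1/2 — ok.
ΔL = 0, ±1 (not L=0↔0): L: 1 → 1, ΔL = +0 — ok.
ΔJ = 0, ±1 (not J=0↔0): J: 1/2 → 3/2, ΔJ = +1 — ok.
All four E1 rules are satisfied.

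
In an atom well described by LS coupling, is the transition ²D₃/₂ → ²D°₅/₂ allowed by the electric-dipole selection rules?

ΔL = 0, ±1 (not L=0↔0): L: 2 → 2, ΔL = +0 — passes.
ΔJ = 0, ±1 (not J=0↔0): J: 3/2 → 5/2, ΔJ = +1 — passes.
Parity must change: even → odd — passes.
ΔS = 0: S: 1/2 → 1/2 — passes.
All four E1 rules are satisfied.

allowed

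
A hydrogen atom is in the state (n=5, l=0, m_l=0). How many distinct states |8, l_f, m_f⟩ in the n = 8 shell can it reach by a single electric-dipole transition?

E1 requires Δl = ±1, so l_f ∈ {-1, 1}; with 0 ≤ l_f ≤ n_f−1 = 7, the allowed l_f values are {1}.
For l_f = 1: m_f ∈ {m_i−1, m_i, m_i+1} ∩ [−1, 1] = {-1, 0, 1} → 3 states.
Total: 3.

3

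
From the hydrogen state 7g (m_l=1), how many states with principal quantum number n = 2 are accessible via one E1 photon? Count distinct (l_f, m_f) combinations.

0

E1 requires l_f ∈ {3, 5}, but neither lies in [0, 1], so no final state is reachable.
Total: 0.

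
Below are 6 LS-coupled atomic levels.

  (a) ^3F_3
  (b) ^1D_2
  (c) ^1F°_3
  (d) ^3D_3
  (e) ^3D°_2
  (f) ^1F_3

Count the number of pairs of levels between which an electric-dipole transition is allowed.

4

(a)–(b): forbidden (parity, ΔS).
(a)–(c): forbidden (ΔS).
(a)–(d): forbidden (parity).
(a)–(e): allowed.
(a)–(f): forbidden (parity, ΔS).
(b)–(c): allowed.
(b)–(d): forbidden (parity, ΔS).
(b)–(e): forbidden (ΔS).
(b)–(f): forbidden (parity).
(c)–(d): forbidden (ΔS).
(c)–(e): forbidden (parity, ΔS).
(c)–(f): allowed.
(d)–(e): allowed.
(d)–(f): forbidden (parity, ΔS).
(e)–(f): forbidden (ΔS).
Allowed pairs: 4 of 15.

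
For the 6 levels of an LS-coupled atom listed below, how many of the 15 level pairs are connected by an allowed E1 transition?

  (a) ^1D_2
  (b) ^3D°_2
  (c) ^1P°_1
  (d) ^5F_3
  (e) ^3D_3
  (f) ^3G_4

(a)–(b): forbidden (ΔS).
(a)–(c): allowed.
(a)–(d): forbidden (parity, ΔS).
(a)–(e): forbidden (parity, ΔS).
(a)–(f): forbidden (parity, ΔS, ΔL, ΔJ).
(b)–(c): forbidden (parity, ΔS).
(b)–(d): forbidden (ΔS).
(b)–(e): allowed.
(b)–(f): forbidden (ΔL, ΔJ).
(c)–(d): forbidden (ΔS, ΔL, ΔJ).
(c)–(e): forbidden (ΔS, ΔJ).
(c)–(f): forbidden (ΔS, ΔL, ΔJ).
(d)–(e): forbidden (parity, ΔS).
(d)–(f): forbidden (parity, ΔS).
(e)–(f): forbidden (parity, ΔL).
Allowed pairs: 2 of 15.

2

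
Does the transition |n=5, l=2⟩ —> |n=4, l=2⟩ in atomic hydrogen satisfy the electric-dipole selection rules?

forbidden

Initial l = 2, final l = 2, so Δl = +0. E1 requires Δl = ±1: fails.
The transition is electric-dipole forbidden.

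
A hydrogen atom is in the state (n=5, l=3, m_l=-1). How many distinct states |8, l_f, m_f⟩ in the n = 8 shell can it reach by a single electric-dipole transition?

6

E1 requires Δl = ±1, so l_f ∈ {2, 4}; with 0 ≤ l_f ≤ n_f−1 = 7, the allowed l_f values are {2, 4}.
For l_f = 2: m_f ∈ {m_i−1, m_i, m_i+1} ∩ [−2, 2] = {-2, -1, 0} → 3 states.
For l_f = 4: m_f ∈ {m_i−1, m_i, m_i+1} ∩ [−4, 4] = {-2, -1, 0} → 3 states.
Total: 6.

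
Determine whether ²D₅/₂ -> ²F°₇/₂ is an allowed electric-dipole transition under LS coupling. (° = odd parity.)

Reading off the term symbols: S 1/2→1/2, L 2→3, J 5/2→7/2, parity even→odd.
Parity must change: even → odd — passes.
ΔS = 0: S: 1/2 → 1/2 — passes.
ΔL = 0, ±1 (not L=0↔0): L: 2 → 3, ΔL = +1 — passes.
ΔJ = 0, ±1 (not J=0↔0): J: 5/2 → 7/2, ΔJ = +1 — passes.
All four E1 rules are satisfied.

allowed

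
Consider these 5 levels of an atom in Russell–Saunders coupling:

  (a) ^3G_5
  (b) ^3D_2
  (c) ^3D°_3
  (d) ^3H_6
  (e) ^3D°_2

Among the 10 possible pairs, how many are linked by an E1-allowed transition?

(a)–(b): forbidden (parity, ΔL, ΔJ).
(a)–(c): forbidden (ΔL, ΔJ).
(a)–(d): forbidden (parity).
(a)–(e): forbidden (ΔL, ΔJ).
(b)–(c): allowed.
(b)–(d): forbidden (parity, ΔL, ΔJ).
(b)–(e): allowed.
(c)–(d): forbidden (ΔL, ΔJ).
(c)–(e): forbidden (parity).
(d)–(e): forbidden (ΔL, ΔJ).
Allowed pairs: 2 of 10.

2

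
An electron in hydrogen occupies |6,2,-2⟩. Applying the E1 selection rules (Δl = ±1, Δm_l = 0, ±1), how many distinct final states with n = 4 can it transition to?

E1 requires Δl = ±1, so l_f ∈ {1, 3}; with 0 ≤ l_f ≤ n_f−1 = 3, the allowed l_f values are {1, 3}.
For l_f = 1: m_f ∈ {m_i−1, m_i, m_i+1} ∩ [−1, 1] = {-1} → 1 state.
For l_f = 3: m_f ∈ {m_i−1, m_i, m_i+1} ∩ [−3, 3] = {-3, -2, -1} → 3 states.
Total: 4.

4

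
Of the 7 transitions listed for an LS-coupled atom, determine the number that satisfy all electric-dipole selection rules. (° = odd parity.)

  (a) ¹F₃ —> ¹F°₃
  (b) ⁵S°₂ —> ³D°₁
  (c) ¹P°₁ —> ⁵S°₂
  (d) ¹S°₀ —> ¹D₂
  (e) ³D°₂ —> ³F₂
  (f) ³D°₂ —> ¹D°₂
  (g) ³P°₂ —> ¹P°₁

2

(a) allowed
(b) forbidden (parity, ΔS, ΔL fail)
(c) forbidden (parity, ΔS fail)
(d) forbidden (ΔL, ΔJ fail)
(e) allowed
(f) forbidden (parity, ΔS fail)
(g) forbidden (parity, ΔS fail)
Total allowed: 2 of 7.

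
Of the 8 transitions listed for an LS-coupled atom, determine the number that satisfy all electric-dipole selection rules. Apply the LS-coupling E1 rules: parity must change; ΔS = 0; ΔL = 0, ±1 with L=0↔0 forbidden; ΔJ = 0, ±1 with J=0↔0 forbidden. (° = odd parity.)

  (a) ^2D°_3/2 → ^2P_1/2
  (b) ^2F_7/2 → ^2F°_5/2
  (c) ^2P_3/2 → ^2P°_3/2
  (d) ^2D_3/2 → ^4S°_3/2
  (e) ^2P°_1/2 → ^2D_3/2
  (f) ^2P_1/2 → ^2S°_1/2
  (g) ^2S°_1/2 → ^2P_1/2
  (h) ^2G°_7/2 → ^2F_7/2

7

(a) allowed
(b) allowed
(c) allowed
(d) forbidden (ΔS, ΔL fail)
(e) allowed
(f) allowed
(g) allowed
(h) allowed
Total allowed: 7 of 8.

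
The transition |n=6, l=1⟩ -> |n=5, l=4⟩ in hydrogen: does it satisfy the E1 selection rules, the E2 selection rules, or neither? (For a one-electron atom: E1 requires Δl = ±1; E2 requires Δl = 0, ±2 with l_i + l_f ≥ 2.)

Δl = 4 − 1 = +3; l_i + l_f = 5.
E1 (Δl = ±1): not satisfied.
E2 (Δl = 0,±2, l_i+l_f ≥ 2): not satisfied.

neither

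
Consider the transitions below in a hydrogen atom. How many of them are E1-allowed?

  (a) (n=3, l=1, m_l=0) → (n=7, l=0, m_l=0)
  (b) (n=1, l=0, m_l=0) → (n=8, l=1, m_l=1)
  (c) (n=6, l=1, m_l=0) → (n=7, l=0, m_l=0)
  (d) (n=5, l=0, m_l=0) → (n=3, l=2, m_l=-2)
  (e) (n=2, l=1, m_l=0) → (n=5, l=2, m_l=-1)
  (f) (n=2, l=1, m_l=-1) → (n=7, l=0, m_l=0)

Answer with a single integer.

5

(a) allowed
(b) allowed
(c) allowed
(d) forbidden — Δl = +2 (E1 requires Δl = ±1); Δm_l = -2 (E1 requires Δm_l = 0, ±1)
(e) allowed
(f) allowed
Total allowed: 5 of 6.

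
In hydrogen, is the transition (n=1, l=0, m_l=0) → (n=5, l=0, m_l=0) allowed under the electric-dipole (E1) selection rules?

forbidden

Δl = 0 − 0 = +0; the E1 rule Δl = ±1 is fails.
Δm_l = 0 − (0) = +0. E1 requires Δm_l = 0, ±1: passes.
The transition is electric-dipole forbidden.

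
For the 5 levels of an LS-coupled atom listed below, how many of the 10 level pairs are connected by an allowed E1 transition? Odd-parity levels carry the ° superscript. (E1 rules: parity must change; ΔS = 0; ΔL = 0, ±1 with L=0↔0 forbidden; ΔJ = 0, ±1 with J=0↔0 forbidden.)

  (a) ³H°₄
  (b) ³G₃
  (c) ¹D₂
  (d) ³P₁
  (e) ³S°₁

2

(a)–(b): allowed.
(a)–(c): forbidden (ΔS, ΔL, ΔJ).
(a)–(d): forbidden (ΔL, ΔJ).
(a)–(e): forbidden (parity, ΔL, ΔJ).
(b)–(c): forbidden (parity, ΔS, ΔL).
(b)–(d): forbidden (parity, ΔL, ΔJ).
(b)–(e): forbidden (ΔL, ΔJ).
(c)–(d): forbidden (parity, ΔS).
(c)–(e): forbidden (ΔS, ΔL).
(d)–(e): allowed.
Allowed pairs: 2 of 10.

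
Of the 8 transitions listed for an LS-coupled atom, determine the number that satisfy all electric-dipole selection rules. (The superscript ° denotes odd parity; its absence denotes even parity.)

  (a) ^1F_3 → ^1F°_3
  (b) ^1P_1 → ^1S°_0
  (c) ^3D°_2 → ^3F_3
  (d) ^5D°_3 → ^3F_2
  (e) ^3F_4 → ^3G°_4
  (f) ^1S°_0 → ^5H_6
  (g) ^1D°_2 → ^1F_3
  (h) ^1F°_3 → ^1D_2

(a) allowed
(b) allowed
(c) allowed
(d) forbidden (ΔS fails)
(e) allowed
(f) forbidden (ΔS, ΔL, ΔJ fail)
(g) allowed
(h) allowed
Total allowed: 6 of 8.

6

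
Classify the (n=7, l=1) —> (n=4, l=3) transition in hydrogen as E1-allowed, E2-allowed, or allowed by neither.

E2

Δl = 3 − 1 = +2; l_i + l_f = 4.
E1 (Δl = ±1): not satisfied.
E2 (Δl = 0,±2, l_i+l_f ≥ 2): satisfied.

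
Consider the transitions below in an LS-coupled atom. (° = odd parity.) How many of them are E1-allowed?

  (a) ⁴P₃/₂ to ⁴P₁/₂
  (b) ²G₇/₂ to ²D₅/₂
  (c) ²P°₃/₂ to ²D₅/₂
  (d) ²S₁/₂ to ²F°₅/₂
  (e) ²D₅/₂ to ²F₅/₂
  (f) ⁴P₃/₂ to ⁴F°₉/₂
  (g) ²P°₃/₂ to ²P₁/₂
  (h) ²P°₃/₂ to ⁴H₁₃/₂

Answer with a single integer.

2

(a) forbidden (parity fails)
(b) forbidden (parity, ΔL fail)
(c) allowed
(d) forbidden (ΔL, ΔJ fail)
(e) forbidden (parity fails)
(f) forbidden (ΔL, ΔJ fail)
(g) allowed
(h) forbidden (ΔS, ΔL, ΔJ fail)
Total allowed: 2 of 8.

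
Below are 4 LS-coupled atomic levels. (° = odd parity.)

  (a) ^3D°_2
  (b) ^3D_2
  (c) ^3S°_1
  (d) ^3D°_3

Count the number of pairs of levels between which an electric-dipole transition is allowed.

2

(a)–(b): allowed.
(a)–(c): forbidden (parity, ΔL).
(a)–(d): forbidden (parity).
(b)–(c): forbidden (ΔL).
(b)–(d): allowed.
(c)–(d): forbidden (parity, ΔL, ΔJ).
Allowed pairs: 2 of 6.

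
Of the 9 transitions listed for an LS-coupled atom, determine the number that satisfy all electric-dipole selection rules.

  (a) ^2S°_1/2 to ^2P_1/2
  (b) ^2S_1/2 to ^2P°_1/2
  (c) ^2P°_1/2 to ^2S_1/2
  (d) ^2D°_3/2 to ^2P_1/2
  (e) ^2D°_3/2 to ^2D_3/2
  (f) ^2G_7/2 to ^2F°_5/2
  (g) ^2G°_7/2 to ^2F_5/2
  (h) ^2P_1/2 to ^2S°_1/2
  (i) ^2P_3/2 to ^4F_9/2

8

(a) allowed
(b) allowed
(c) allowed
(d) allowed
(e) allowed
(f) allowed
(g) allowed
(h) allowed
(i) forbidden (parity, ΔS, ΔL, ΔJ fail)
Total allowed: 8 of 9.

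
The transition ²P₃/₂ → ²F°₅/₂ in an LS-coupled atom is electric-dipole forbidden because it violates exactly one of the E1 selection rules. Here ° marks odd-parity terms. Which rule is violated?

the ΔL = 0, ±1 rule

Initial level: S=1/2, L=1, J=3/2, parity even. Final level: S=1/2, L=3, J=5/2, parity odd.
Parity must change: even → odd — satisfied.
ΔS = 0: S: 1/2 → 1/2 — satisfied.
ΔL = 0, ±1 (not L=0↔0): L: 1 → 3, ΔL = +2 — violated.
ΔJ = 0, ±1 (not J=0↔0): J: 3/2 → 5/2, ΔJ = +1 — satisfied.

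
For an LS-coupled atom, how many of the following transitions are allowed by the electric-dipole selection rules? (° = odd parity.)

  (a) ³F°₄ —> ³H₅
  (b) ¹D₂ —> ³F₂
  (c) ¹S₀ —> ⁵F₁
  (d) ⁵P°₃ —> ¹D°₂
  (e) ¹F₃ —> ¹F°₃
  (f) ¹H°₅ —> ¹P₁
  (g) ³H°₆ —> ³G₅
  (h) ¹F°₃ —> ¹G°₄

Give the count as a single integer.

2

(a) forbidden (ΔL fails)
(b) forbidden (parity, ΔS fail)
(c) forbidden (parity, ΔS, ΔL fail)
(d) forbidden (parity, ΔS fail)
(e) allowed
(f) forbidden (ΔL, ΔJ fail)
(g) allowed
(h) forbidden (parity fails)
Total allowed: 2 of 8.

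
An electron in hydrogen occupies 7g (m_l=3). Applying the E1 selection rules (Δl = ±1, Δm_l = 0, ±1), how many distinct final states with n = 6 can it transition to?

E1 requires Δl = ±1, so l_f ∈ {3, 5}; with 0 ≤ l_f ≤ n_f−1 = 5, the allowed l_f values are {3, 5}.
For l_f = 3: m_f ∈ {m_i−1, m_i, m_i+1} ∩ [−3, 3] = {2, 3} → 2 states.
For l_f = 5: m_f ∈ {m_i−1, m_i, m_i+1} ∩ [−5, 5] = {2, 3, 4} → 3 states.
Total: 5.

5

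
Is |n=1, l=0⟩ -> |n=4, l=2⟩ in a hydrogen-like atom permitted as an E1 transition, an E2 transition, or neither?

Δl = 2 − 0 = +2; l_i + l_f = 2.
E1 (Δl = ±1): not satisfied.
E2 (Δl = 0,±2, l_i+l_f ≥ 2): satisfied.

E2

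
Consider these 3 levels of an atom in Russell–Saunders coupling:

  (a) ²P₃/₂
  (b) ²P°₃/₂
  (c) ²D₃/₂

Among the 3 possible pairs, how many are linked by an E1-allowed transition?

(a)–(b): allowed.
(a)–(c): forbidden (parity).
(b)–(c): allowed.
Allowed pairs: 2 of 3.

2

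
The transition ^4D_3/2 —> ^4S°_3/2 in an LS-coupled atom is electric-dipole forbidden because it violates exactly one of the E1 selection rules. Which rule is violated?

the ΔL = 0, ±1 rule

Reading off the term symbols: S 3/2→3/2, L 2→0, J 3/2→3/2, parity even→odd.
ΔJ = 0, ±1 (not J=0↔0): J: 3/2 → 3/2, ΔJ = +0 — ✓.
ΔS = 0: S: 3/2 → 3/2 — ✓.
Parity must change: even → odd — ✓.
ΔL = 0, ±1 (not L=0↔0): L: 2 → 0, ΔL = -2 — ✗.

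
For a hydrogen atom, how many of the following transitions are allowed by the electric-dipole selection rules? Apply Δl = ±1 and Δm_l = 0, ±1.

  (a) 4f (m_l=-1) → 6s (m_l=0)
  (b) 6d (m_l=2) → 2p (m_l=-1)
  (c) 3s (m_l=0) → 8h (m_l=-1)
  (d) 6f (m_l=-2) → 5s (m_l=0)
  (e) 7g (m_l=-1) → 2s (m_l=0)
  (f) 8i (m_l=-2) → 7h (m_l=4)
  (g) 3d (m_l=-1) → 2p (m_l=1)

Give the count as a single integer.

0

(a) forbidden — Δl = -3 (E1 requires Δl = ±1)
(b) forbidden — Δm_l = -3 (E1 requires Δm_l = 0, ±1)
(c) forbidden — Δl = +5 (E1 requires Δl = ±1)
(d) forbidden — Δl = -3 (E1 requires Δl = ±1); Δm_l = +2 (E1 requires Δm_l = 0, ±1)
(e) forbidden — Δl = -4 (E1 requires Δl = ±1)
(f) forbidden — Δm_l = +6 (E1 requires Δm_l = 0, ±1)
(g) forbidden — Δm_l = +2 (E1 requires Δm_l = 0, ±1)
Total allowed: 0 of 7.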